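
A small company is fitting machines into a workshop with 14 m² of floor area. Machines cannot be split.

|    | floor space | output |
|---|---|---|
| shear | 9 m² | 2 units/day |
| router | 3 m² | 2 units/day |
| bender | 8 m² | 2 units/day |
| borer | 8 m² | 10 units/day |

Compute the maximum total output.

borer: floor space 8 ≤ 14, output 10.
router + bender: floor space 3 + 8 = 11 ≤ 14, output 2 + 2 = 4.
router + borer: floor space 3 + 8 = 11 ≤ 14, output 2 + 10 = 12.
Best is router and borer with total output 12.

12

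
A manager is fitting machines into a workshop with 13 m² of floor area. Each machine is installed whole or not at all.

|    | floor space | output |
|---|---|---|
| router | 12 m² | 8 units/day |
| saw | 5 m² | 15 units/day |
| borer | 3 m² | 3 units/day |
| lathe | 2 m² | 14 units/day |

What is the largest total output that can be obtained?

Allowing fractional choices, the relaxed optimum would be about 34.0, but machines are indivisible.
saw + lathe: floor space 5 + 2 = 7 ≤ 13, output 15 + 14 = 29.
saw + borer: floor space 5 + 3 = 8 ≤ 13, output 15 + 3 = 18.
saw + borer + lathe: floor space 5 + 3 + 2 = 10 ≤ 13, output 15 + 3 + 14 = 32.
Best is saw, borer, and lathe with total output 32.

32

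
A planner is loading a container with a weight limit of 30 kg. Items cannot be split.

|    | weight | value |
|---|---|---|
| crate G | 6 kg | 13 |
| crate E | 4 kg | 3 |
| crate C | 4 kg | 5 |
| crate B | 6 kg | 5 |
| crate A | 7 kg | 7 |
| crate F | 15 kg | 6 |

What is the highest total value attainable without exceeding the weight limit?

This is an integer program with binary decision variables.
crate G + crate C + crate B + crate A: weight 6 + 4 + 6 + 7 = 23 ≤ 30, value 13 + 5 + 5 + 7 = 30.
crate G + crate E + crate C + crate B + crate A: weight 6 + 4 + 4 + 6 + 7 = 27 ≤ 30, value 13 + 3 + 5 + 5 + 7 = 33.
Best is crate G, crate E, crate C, crate B, and crate A with total value 33.

33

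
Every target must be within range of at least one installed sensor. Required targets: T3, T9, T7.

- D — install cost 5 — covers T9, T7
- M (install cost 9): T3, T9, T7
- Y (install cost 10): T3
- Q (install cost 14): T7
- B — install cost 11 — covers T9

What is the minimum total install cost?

9

This is an integer covering problem.
The greedy cost-per-new-target heuristic would pick D and M for 14, but a cheaper cover exists.
M alone covers T3, T9, T7 — every target.
Total install cost: 9.
No cover costs less than 9.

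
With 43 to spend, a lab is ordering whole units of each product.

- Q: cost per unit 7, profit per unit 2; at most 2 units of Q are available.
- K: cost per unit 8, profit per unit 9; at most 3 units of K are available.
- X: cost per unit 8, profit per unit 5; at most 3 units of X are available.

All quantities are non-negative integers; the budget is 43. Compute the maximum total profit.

This is a bounded integer knapsack.
1×Q, 3×K, and 1×X: cost 39 ≤ 43, profit 1·2 + 3·9 + 1·5 = 34.
3×K and 2×X: cost 40 ≤ 43, profit 3·9 + 2·5 = 37.
Best is 37.

37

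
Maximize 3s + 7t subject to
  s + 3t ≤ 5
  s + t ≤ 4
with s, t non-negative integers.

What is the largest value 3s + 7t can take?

The continuous relaxation peaks at (3.5, 0.5) with value 14.00; rounding to a feasible lattice point costs some objective.
(s,t)=(2,1): 1·2+3·1=5≤5, 1·2+1·1=3≤4, objective 13.
(s,t)=(4,0): 1·4+3·0=4≤5, 1·4+1·0=4≤4, objective 12.
(s,t)=(1,1): 1·1+3·1=4≤5, 1·1+1·1=2≤4, objective 10.
(s,t)=(3,0): 1·3+3·0=3≤5, 1·3+1·0=3≤4, objective 9.
The best lattice point is (2,1), giving 13.

13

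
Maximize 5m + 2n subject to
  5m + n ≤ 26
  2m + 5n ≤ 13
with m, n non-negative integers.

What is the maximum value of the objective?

(m,n)=(5,0): 5·5+1·0=25≤26, 2·5+5·0=10≤13, objective 25.
(m,n)=(4,1): 5·4+1·1=21≤26, 2·4+5·1=13≤13, objective 22.
(m,n)=(4,0): 5·4+1·0=20≤26, 2·4+5·0=8≤13, objective 20.
The best lattice point is (5,0), giving 25.

25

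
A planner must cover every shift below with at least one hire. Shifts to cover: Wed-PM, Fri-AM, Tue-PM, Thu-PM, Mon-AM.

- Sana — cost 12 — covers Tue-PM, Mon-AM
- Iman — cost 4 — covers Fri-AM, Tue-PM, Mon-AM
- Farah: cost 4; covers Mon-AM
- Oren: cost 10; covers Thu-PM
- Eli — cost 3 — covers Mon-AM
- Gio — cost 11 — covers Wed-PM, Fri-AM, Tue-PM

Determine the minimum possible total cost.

Choose Oren, Eli, and Gio: together they cover Wed-PM, Fri-AM, Tue-PM, Thu-PM, Mon-AM — every shift.
Total cost: 10 + 3 + 11 = 24.

24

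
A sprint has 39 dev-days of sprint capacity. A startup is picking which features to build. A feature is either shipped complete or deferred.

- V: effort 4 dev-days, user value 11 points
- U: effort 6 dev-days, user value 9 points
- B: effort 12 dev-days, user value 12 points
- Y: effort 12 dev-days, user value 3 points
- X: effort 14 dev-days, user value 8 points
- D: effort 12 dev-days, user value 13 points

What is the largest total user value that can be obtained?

This is an integer program with binary decision variables.
Take V, U, B, and D: effort 4 + 6 + 12 + 12 = 34 ≤ 39, user value 11 + 9 + 12 + 13 = 45.
No other feasible combination does better.

45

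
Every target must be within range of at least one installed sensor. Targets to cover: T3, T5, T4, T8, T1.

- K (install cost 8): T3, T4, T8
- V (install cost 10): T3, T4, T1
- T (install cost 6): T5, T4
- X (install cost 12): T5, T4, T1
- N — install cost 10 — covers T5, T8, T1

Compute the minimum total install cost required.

18

Choose K and N: together they cover T3, T5, T4, T8, T1 — every target.
Total install cost: 8 + 10 = 18.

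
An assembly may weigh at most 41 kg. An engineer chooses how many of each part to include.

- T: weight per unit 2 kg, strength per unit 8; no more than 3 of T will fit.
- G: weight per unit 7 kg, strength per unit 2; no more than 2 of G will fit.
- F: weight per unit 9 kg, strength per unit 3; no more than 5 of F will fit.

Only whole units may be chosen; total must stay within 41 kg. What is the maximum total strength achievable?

35

3×T, 1×G, and 3×F: weight 40 ≤ 41, strength 3·8 + 1·2 + 3·3 = 35.
3×T, 2×G, and 2×F: weight 38 ≤ 41, strength 3·8 + 2·2 + 2·3 = 34.
Best is 35.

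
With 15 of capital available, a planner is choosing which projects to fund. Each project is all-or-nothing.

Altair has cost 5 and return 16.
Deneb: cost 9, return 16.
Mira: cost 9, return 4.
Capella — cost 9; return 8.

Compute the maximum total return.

32

Allowing fractional choices, the relaxed optimum would be about 32.9, but projects are indivisible.
Altair + Deneb: cost 5 + 9 = 14 ≤ 15, return 16 + 16 = 32.
Altair + Capella: cost 5 + 9 = 14 ≤ 15, return 16 + 8 = 24.
Best is Altair and Deneb with total return 32.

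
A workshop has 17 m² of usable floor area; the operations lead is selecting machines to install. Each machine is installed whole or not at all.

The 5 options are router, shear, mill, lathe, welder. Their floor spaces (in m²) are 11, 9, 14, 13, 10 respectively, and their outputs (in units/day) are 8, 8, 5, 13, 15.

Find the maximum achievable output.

Allowing fractional choices, the relaxed optimum would be about 22.0, but machines are indivisible.
shear: floor space 9 ≤ 17, output 8.
lathe: floor space 13 ≤ 17, output 13.
welder: floor space 10 ≤ 17, output 15.
Best is welder with total output 15.

15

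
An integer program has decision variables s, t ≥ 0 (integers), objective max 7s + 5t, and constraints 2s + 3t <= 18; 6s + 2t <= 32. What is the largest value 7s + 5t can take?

The continuous relaxation peaks at (4.29, 3.14) with value 45.71; rounding to a feasible lattice point costs some objective.
(s,t)=(4,3) is feasible, giving 43.
(s,t)=(3,4) is feasible, giving 41.
Maximum is 43 at (s,t)=(4,3).

43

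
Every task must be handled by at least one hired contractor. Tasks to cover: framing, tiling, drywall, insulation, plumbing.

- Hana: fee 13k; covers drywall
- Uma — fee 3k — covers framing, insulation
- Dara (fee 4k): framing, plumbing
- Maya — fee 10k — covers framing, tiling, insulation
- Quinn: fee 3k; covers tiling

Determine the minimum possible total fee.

23

Choose Hana, Uma, Dara, and Quinn: together they cover framing, tiling, drywall, insulation, plumbing — every task.
Total fee: 13 + 3 + 4 + 3 = 23.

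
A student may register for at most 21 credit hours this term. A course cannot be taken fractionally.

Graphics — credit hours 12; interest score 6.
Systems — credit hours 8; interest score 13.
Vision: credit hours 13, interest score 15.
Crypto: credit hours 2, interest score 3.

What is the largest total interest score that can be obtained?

28

Treat it as a binary knapsack problem.
Graphics + Systems: credit hours 12 + 8 = 20 ≤ 21, interest score 6 + 13 = 19.
Systems + Vision: credit hours 8 + 13 = 21 ≤ 21, interest score 13 + 15 = 28.
Best is Systems and Vision with total interest score 28.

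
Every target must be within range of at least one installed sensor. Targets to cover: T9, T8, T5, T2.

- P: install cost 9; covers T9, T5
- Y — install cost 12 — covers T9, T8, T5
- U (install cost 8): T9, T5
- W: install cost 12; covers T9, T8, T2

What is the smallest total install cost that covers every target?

This is an integer covering problem.
Choose U and W: together they cover T9, T8, T5, T2 — every target.
Total install cost: 8 + 12 = 20.

20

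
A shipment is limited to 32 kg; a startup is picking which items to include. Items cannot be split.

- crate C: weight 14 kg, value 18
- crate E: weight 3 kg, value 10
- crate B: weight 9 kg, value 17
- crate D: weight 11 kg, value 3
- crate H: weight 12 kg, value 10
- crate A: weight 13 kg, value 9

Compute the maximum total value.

45

crate C + crate E + crate B: weight 14 + 3 + 9 = 26 ≤ 32, value 18 + 10 + 17 = 45.
crate C + crate E + crate H: weight 14 + 3 + 12 = 29 ≤ 32, value 18 + 10 + 10 = 38.
crate E + crate B + crate H: weight 3 + 9 + 12 = 24 ≤ 32, value 10 + 17 + 10 = 37.
Best is crate C, crate E, and crate B with total value 45.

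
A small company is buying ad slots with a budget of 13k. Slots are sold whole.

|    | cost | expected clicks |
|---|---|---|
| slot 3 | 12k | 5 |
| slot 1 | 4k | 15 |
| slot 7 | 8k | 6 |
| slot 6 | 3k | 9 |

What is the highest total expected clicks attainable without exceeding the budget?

24

This is a 0-1 knapsack instance.
Allowing fractional choices, the relaxed optimum would be about 28.5, but ad slots are indivisible.
slot 1 + slot 6: cost 4 + 3 = 7 ≤ 13, expected clicks 15 + 9 = 24.
slot 1 + slot 7: cost 4 + 8 = 12 ≤ 13, expected clicks 15 + 6 = 21.
slot 1: cost 4 ≤ 13, expected clicks 15.
Best is slot 1 and slot 6 with total expected clicks 24.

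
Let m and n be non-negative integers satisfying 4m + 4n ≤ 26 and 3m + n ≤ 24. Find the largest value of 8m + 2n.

The continuous relaxation peaks at (6.5, 0) with value 52.00; rounding to a feasible lattice point costs some objective.
(m,n)=(6,0): 4·6+4·0=24≤26, 3·6+1·0=18≤24, objective 48.
(m,n)=(5,1): 4·5+4·1=24≤26, 3·5+1·1=16≤24, objective 42.
(m,n)=(5,0): 4·5+4·0=20≤26, 3·5+1·0=15≤24, objective 40.
Maximum is 48 at (m,n)=(6,0).

48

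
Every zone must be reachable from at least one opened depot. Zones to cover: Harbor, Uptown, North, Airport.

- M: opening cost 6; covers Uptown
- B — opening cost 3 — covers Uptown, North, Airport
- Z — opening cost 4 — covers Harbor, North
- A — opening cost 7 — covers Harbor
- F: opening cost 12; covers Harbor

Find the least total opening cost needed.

7

Choose B and Z: together they cover Harbor, Uptown, North, Airport — every zone.
Total opening cost: 3 + 4 = 7.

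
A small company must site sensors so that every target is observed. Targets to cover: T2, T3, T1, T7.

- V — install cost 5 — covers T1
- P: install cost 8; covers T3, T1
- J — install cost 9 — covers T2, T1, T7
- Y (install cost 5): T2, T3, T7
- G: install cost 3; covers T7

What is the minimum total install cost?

Choose V and Y: together they cover T2, T3, T1, T7 — every target.
Total install cost: 5 + 5 = 10.
No cover costs less than 10.

10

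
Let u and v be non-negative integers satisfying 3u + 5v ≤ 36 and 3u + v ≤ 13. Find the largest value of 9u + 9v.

72

Relaxing integrality, the LP optimum is 73.50 at (u,v) = (2.42, 5.75), which is not an integer point.
(u,v)=(2,6): 3·2+5·6=36≤36, 3·2+1·6=12≤13, objective 72.
(u,v)=(3,4): 3·3+5·4=29≤36, 3·3+1·4=13≤13, objective 63.
(u,v)=(1,6): 3·1+5·6=33≤36, 3·1+1·6=9≤13, objective 63.
Maximum is 72 at (u,v)=(2,6).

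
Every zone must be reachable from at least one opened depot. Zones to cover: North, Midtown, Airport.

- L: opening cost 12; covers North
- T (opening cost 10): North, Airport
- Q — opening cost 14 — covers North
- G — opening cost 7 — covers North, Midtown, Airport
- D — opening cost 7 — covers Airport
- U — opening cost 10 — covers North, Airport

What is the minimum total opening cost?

G alone covers North, Midtown, Airport — every zone.
Total opening cost: 7.
No cover costs less than 7.

7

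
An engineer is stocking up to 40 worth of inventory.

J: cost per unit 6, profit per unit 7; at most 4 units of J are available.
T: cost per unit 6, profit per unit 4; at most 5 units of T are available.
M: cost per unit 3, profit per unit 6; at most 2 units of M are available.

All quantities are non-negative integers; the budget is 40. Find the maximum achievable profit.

44

This is a bounded integer knapsack.
4×J, 1×T, and 2×M: cost 36 ≤ 40, profit 4·7 + 1·4 + 2·6 = 44.
4×J, 2×T, and 1×M: cost 39 ≤ 40, profit 4·7 + 2·4 + 1·6 = 42.
Best is 44.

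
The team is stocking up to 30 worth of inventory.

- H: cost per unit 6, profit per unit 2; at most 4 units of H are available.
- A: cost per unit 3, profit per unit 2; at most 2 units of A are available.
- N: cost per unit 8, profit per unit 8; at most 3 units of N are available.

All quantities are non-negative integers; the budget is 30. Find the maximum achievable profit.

28

Take 2×A and 3×N: cost 30 ≤ 30, profit 2·2 + 3·8 = 28.
N has the best ratio (8/8) and is taken to its limit of 3; remaining capacity is filled optimally with the others.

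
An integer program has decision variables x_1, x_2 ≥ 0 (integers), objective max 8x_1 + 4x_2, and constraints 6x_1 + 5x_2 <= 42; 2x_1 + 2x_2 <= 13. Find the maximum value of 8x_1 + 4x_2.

48

(x_1,x_2)=(6,0): 6·6+5·0=36≤42, 2·6+2·0=12≤13, objective 48.
(x_1,x_2)=(5,1): 6·5+5·1=35≤42, 2·5+2·1=12≤13, objective 44.
Maximum is 48 at (x_1,x_2)=(6,0).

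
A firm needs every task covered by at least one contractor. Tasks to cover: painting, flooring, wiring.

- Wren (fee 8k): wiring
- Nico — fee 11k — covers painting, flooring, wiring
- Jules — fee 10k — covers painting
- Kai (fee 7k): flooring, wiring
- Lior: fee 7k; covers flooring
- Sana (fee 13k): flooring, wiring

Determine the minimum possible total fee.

11

This is an integer covering problem.
The greedy cost-per-new-task heuristic would pick Kai and Jules for 17, but a cheaper cover exists.
Nico alone covers painting, flooring, wiring — every task.
Total fee: 11.
No cover costs less than 11.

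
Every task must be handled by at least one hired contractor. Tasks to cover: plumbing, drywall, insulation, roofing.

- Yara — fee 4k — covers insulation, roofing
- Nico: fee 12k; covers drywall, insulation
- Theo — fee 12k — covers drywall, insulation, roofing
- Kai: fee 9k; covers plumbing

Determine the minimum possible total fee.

21

The greedy cost-per-new-task heuristic would pick Yara, Kai, and Nico for 25, but a cheaper cover exists.
Choose Theo and Kai: together they cover plumbing, drywall, insulation, roofing — every task.
Total fee: 12 + 9 = 21.
No cover costs less than 21.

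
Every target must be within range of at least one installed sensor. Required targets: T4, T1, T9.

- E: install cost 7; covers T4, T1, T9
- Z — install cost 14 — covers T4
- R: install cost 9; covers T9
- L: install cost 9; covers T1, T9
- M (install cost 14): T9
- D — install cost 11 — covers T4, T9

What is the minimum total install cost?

7

This is a weighted set-cover instance.
E alone covers T4, T1, T9 — every target.
Total install cost: 7.
No cover costs less than 7.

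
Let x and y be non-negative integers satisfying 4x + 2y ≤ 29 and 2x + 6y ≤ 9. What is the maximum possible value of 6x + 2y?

(x,y)=(4,0) is feasible, giving 24.
(x,y)=(3,0) is feasible, giving 18.
Maximum is 24 at (x,y)=(4,0).

24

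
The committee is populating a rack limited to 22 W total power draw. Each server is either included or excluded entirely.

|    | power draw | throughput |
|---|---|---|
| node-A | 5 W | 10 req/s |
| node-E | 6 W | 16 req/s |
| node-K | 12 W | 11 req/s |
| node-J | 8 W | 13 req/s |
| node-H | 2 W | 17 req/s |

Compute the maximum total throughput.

node-E + node-K + node-H: power draw 6 + 12 + 2 = 20 ≤ 22, throughput 16 + 11 + 17 = 44.
node-E + node-J + node-H: power draw 6 + 8 + 2 = 16 ≤ 22, throughput 16 + 13 + 17 = 46.
node-A + node-E + node-J + node-H: power draw 5 + 6 + 8 + 2 = 21 ≤ 22, throughput 10 + 16 + 13 + 17 = 56.
Best is node-A, node-E, node-J, and node-H with total throughput 56.

56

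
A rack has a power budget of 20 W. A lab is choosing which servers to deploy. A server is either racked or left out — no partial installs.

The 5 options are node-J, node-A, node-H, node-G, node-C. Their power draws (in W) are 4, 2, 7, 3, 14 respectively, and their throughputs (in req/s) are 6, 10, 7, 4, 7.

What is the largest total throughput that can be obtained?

27

Treat it as a binary knapsack problem.
node-J + node-A + node-H + node-G: power draw 4 + 2 + 7 + 3 = 16 ≤ 20, throughput 6 + 10 + 7 + 4 = 27.
node-J + node-A + node-H: power draw 4 + 2 + 7 = 13 ≤ 20, throughput 6 + 10 + 7 = 23.
Best is node-J, node-A, node-H, and node-G with total throughput 27.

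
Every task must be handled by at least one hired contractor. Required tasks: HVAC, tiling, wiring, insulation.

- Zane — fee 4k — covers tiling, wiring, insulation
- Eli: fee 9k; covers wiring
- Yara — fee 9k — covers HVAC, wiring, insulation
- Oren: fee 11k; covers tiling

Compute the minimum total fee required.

This is a weighted set-cover instance.
Choose Zane and Yara: together they cover HVAC, tiling, wiring, insulation — every task.
Total fee: 4 + 9 = 13.
No cover costs less than 13.

13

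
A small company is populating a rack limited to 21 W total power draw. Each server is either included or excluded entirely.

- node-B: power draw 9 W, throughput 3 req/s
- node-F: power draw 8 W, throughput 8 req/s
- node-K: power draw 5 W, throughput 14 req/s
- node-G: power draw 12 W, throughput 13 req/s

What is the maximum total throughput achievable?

This is an integer program with binary decision variables.
Allowing fractional choices, the relaxed optimum would be about 31.0, but servers are indivisible.
node-F + node-G: power draw 8 + 12 = 20 ≤ 21, throughput 8 + 13 = 21.
node-F + node-K: power draw 8 + 5 = 13 ≤ 21, throughput 8 + 14 = 22.
node-K + node-G: power draw 5 + 12 = 17 ≤ 21, throughput 14 + 13 = 27.
Best is node-K and node-G with total throughput 27.

27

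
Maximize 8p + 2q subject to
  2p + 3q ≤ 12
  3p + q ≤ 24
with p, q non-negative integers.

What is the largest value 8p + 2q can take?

(p,q)=(6,0): 2·6+3·0=12≤12, 3·6+1·0=18≤24, objective 48.
(p,q)=(5,0): 2·5+3·0=10≤12, 3·5+1·0=15≤24, objective 40.
Maximum is 48 at (p,q)=(6,0).

48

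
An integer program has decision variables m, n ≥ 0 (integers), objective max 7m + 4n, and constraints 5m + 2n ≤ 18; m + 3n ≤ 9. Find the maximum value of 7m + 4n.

Relaxing integrality, the LP optimum is 27.69 at (m,n) = (2.77, 2.08), which is not an integer point.
(m,n)=(3,1): 5·3+2·1=17≤18, 1·3+3·1=6≤9, objective 25.
(m,n)=(2,2): 5·2+2·2=14≤18, 1·2+3·2=8≤9, objective 22.
(m,n)=(3,0): 5·3+2·0=15≤18, 1·3+3·0=3≤9, objective 21.
(m,n)=(2,1): 5·2+2·1=12≤18, 1·2+3·1=5≤9, objective 18.
Maximum is 25 at (m,n)=(3,1).

25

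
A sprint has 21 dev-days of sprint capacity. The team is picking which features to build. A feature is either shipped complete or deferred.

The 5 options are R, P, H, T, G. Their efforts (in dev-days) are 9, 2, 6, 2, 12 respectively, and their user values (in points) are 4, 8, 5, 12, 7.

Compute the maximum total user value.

29

Take R, P, H, and T: effort 9 + 2 + 6 + 2 = 19 ≤ 21, user value 4 + 8 + 5 + 12 = 29.
No other feasible combination does better.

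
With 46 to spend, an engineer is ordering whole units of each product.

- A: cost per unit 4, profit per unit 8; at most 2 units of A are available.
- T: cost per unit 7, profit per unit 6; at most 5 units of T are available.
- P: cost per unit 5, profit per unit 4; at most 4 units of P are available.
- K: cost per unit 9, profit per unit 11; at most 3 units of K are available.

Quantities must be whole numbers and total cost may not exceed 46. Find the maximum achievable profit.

57

A has the best ratio (8/4); taking only A gives at most 2×8 = 16 (stopped by the supply cap of 2).
Mixing does better — 2×A, 2×P, and 3×K: cost 45 ≤ 46, profit 2·8 + 2·4 + 3·11 = 57.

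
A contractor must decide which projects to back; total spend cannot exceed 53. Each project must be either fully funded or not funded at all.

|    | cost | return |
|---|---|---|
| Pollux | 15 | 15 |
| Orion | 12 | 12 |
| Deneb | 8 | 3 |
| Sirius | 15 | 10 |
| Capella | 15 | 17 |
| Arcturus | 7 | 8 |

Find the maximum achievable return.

52

Take Pollux, Orion, Capella, and Arcturus: cost 15 + 12 + 15 + 7 = 49 ≤ 53, return 15 + 12 + 17 + 8 = 52.
No other feasible combination does better.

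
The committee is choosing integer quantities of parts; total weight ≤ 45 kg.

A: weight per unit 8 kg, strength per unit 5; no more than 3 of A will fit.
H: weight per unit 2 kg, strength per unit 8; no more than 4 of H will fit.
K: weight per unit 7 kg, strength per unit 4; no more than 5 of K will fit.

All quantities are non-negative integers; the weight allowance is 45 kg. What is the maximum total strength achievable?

54

1×A, 4×H, and 4×K: weight 44 ≤ 45, strength 1·5 + 4·8 + 4·4 = 53.
2×A, 4×H, and 3×K: weight 45 ≤ 45, strength 2·5 + 4·8 + 3·4 = 54.
Best is 54.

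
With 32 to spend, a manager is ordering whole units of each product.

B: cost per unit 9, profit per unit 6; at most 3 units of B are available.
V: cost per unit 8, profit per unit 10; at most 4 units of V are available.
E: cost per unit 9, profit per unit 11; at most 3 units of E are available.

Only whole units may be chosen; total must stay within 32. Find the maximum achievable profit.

40

4×V: cost 32 ≤ 32, profit 4·10 = 40.
3×E: cost 27 ≤ 32, profit 3·11 = 33.
Best is 40.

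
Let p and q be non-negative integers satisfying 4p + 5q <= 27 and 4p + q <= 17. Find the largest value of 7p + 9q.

Relaxing integrality, the LP optimum is 48.60 at (p,q) = (0, 5.4), which is not an integer point.
(p,q)=(3,3): 4·3+5·3=27≤27, 4·3+1·3=15≤17, objective 48.
(p,q)=(0,5): 4·0+5·5=25≤27, 4·0+1·5=5≤17, objective 45.
No feasible integer point exceeds 48.

48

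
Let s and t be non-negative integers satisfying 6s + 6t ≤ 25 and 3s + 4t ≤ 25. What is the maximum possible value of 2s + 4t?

16

(s,t)=(0,4): 6·0+6·4=24≤25, 3·0+4·4=16≤25, objective 16.
(s,t)=(1,3): 6·1+6·3=24≤25, 3·1+4·3=15≤25, objective 14.
(s,t)=(0,3): 6·0+6·3=18≤25, 3·0+4·3=12≤25, objective 12.
The best lattice point is (0,4), giving 16.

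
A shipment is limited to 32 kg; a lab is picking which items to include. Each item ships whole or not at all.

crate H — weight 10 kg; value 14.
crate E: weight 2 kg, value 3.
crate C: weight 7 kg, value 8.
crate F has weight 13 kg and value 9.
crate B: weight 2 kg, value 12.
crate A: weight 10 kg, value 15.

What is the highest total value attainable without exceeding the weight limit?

52

Allowing fractional choices, the relaxed optimum would be about 52.7, but items are indivisible.
crate H + crate E + crate C + crate B + crate A: weight 10 + 2 + 7 + 2 + 10 = 31 ≤ 32, value 14 + 3 + 8 + 12 + 15 = 52.
crate H + crate C + crate B + crate A: weight 10 + 7 + 2 + 10 = 29 ≤ 32, value 14 + 8 + 12 + 15 = 49.
crate H + crate E + crate B + crate A: weight 10 + 2 + 2 + 10 = 24 ≤ 32, value 14 + 3 + 12 + 15 = 44.
Best is crate H, crate E, crate C, crate B, and crate A with total value 52.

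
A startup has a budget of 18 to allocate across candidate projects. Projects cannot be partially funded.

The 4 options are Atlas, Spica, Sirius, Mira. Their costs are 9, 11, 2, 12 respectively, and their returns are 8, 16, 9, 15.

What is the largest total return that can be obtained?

25

Take Spica and Sirius: cost 11 + 2 = 13 ≤ 18, return 16 + 9 = 25.
No other feasible combination does better.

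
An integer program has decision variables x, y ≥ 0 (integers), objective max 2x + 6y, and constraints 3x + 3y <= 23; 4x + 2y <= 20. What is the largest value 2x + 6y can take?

(x,y)=(0,7): 3·0+3·7=21≤23, 4·0+2·7=14≤20, objective 42.
(x,y)=(1,6): 3·1+3·6=21≤23, 4·1+2·6=16≤20, objective 38.
(x,y)=(0,6): 3·0+3·6=18≤23, 4·0+2·6=12≤20, objective 36.
The best lattice point is (0,7), giving 42.

42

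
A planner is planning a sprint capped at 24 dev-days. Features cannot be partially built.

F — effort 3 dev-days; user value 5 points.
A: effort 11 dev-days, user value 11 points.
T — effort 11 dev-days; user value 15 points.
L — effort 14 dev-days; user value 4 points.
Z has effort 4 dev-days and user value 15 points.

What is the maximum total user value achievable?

F + T + Z: effort 3 + 11 + 4 = 18 ≤ 24, user value 5 + 15 + 15 = 35.
F + A + Z: effort 3 + 11 + 4 = 18 ≤ 24, user value 5 + 11 + 15 = 31.
T + Z: effort 11 + 4 = 15 ≤ 24, user value 15 + 15 = 30.
Best is F, T, and Z with total user value 35.

35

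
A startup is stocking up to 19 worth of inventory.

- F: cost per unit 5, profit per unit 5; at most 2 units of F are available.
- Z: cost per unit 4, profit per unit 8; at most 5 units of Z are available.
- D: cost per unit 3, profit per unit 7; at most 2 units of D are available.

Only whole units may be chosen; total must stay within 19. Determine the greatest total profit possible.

This is a bounded integer knapsack.
Take 4×Z and 1×D: cost 19 ≤ 19, profit 4·8 + 1·7 = 39.
No other integer combination yields more.

39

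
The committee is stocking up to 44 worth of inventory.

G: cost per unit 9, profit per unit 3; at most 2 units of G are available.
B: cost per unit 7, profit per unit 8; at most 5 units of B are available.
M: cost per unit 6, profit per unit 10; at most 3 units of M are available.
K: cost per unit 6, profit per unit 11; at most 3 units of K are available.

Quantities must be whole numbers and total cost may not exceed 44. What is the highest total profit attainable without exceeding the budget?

71

K has the best ratio (11/6); taking only K gives at most 3×11 = 33 (stopped by the supply cap of 3).
Mixing does better — 1×B, 3×M, and 3×K: cost 43 ≤ 44, profit 1·8 + 3·10 + 3·11 = 71.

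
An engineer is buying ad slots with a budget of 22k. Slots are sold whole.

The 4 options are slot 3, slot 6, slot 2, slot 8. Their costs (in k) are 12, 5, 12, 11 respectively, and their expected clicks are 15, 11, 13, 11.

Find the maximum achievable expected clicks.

Treat it as a binary knapsack problem.
Take slot 3 and slot 6: cost 12 + 5 = 17 ≤ 22, expected clicks 15 + 11 = 26.
No other feasible combination does better.

26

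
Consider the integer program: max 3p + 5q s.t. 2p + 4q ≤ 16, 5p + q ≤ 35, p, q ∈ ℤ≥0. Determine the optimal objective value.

23

(p,q)=(6,1) is feasible, giving 23.
(p,q)=(7,0) is feasible, giving 21.
Maximum is 23 at (p,q)=(6,1).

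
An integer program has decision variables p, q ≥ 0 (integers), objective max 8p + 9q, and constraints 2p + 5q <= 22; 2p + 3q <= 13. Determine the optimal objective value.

49

(p,q)=(5,1): 2·5+5·1=15≤22, 2·5+3·1=13≤13, objective 49.
(p,q)=(6,0): 2·6+5·0=12≤22, 2·6+3·0=12≤13, objective 48.
(p,q)=(4,1): 2·4+5·1=13≤22, 2·4+3·1=11≤13, objective 41.
(p,q)=(5,0): 2·5+5·0=10≤22, 2·5+3·0=10≤13, objective 40.
Maximum is 49 at (p,q)=(5,1).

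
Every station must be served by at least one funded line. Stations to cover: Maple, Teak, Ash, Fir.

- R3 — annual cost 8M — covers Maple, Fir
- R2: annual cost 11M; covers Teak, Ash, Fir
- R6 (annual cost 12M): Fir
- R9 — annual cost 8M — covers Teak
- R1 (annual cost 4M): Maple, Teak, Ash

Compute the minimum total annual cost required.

This is an integer covering problem.
Choose R3 and R1: together they cover Maple, Teak, Ash, Fir — every station.
Total annual cost: 8 + 4 = 12.

12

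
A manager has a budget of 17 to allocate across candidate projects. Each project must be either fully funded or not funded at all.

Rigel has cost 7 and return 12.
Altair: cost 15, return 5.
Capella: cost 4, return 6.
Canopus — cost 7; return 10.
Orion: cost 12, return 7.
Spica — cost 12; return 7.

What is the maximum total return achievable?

22

Take Rigel and Canopus: cost 7 + 7 = 14 ≤ 17, return 12 + 10 = 22.
No other feasible combination does better.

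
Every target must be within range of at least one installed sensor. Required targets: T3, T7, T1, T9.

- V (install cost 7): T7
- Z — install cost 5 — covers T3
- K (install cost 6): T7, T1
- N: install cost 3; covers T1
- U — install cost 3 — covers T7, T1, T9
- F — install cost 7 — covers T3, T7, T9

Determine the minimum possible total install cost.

Choose Z and U: together they cover T3, T7, T1, T9 — every target.
Total install cost: 5 + 3 = 8.
No cover costs less than 8.

8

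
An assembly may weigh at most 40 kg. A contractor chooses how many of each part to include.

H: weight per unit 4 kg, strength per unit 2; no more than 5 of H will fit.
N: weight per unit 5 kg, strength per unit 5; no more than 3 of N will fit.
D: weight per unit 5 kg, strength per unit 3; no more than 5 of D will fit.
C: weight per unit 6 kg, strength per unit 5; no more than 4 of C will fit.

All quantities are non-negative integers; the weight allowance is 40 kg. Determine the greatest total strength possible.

35

N has the best ratio (5/5); taking only N gives at most 3×5 = 15 (stopped by the supply cap of 3).
Mixing does better — 3×N and 4×C: weight 39 ≤ 40, strength 3·5 + 4·5 = 35.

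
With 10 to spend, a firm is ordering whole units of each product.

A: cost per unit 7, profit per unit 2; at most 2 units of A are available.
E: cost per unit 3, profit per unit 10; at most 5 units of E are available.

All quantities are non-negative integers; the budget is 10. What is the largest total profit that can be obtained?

This is a bounded integer knapsack.
E has the best ratio (10/3); taking only E gives at most 3×10 = 30 (stopped by the cost limit).
Optimal: 3×E: cost 9 ≤ 10, profit 3·10 = 30.

30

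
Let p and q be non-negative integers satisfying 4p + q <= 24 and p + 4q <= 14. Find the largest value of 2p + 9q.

31

Relaxing integrality, the LP optimum is 31.50 at (p,q) = (0, 3.5), which is not an integer point.
(p,q)=(2,3) is feasible, giving 31.
(p,q)=(1,3) is feasible, giving 29.
(p,q)=(0,3) is feasible, giving 27.
Maximum is 31 at (p,q)=(2,3).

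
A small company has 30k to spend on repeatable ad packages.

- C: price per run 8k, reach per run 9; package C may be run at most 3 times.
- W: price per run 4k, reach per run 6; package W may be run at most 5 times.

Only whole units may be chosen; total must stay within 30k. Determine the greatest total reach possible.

2×C and 3×W: price 28 ≤ 30, reach 2·9 + 3·6 = 36.
1×C and 5×W: price 28 ≤ 30, reach 1·9 + 5·6 = 39.
Best is 39.

39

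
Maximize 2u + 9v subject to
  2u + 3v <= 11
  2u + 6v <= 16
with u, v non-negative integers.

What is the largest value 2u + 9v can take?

Relaxing integrality, the LP optimum is 24.00 at (u,v) = (0, 2.67), which is not an integer point.
(u,v)=(2,2): 2·2+3·2=10≤11, 2·2+6·2=16≤16, objective 22.
(u,v)=(1,2): 2·1+3·2=8≤11, 2·1+6·2=14≤16, objective 20.
(u,v)=(0,2): 2·0+3·2=6≤11, 2·0+6·2=12≤16, objective 18.
The best lattice point is (2,2), giving 22.

22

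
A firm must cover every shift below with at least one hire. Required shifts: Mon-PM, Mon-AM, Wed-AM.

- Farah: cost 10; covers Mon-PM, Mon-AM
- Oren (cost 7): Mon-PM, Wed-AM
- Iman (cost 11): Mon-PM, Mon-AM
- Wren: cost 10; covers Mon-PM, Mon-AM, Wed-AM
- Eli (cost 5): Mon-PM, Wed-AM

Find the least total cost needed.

This is an integer covering problem.
The greedy cost-per-new-shift heuristic would pick Eli and Farah for 15, but a cheaper cover exists.
Wren alone covers Mon-PM, Mon-AM, Wed-AM — every shift.
Total cost: 10.
No cover costs less than 10.

10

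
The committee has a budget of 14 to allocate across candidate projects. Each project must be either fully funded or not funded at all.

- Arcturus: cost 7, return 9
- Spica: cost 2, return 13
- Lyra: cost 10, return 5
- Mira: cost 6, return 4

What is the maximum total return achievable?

22

This is an integer program with binary decision variables.
Spica + Mira: cost 2 + 6 = 8 ≤ 14, return 13 + 4 = 17.
Spica + Lyra: cost 2 + 10 = 12 ≤ 14, return 13 + 5 = 18.
Arcturus + Spica: cost 7 + 2 = 9 ≤ 14, return 9 + 13 = 22.
Best is Arcturus and Spica with total return 22.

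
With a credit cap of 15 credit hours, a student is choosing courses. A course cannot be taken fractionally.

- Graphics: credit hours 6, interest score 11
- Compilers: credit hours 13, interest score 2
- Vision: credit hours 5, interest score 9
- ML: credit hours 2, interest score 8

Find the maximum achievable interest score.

Treat it as a binary knapsack problem.
Graphics + Vision + ML: credit hours 6 + 5 + 2 = 13 ≤ 15, interest score 11 + 9 + 8 = 28.
Graphics + ML: credit hours 6 + 2 = 8 ≤ 15, interest score 11 + 8 = 19.
Graphics + Vision: credit hours 6 + 5 = 11 ≤ 15, interest score 11 + 9 = 20.
Best is Graphics, Vision, and ML with total interest score 28.

28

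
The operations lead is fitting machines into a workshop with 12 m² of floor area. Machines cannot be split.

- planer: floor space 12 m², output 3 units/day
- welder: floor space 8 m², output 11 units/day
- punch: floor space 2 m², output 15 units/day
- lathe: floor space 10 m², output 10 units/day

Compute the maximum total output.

26

Allowing fractional choices, the relaxed optimum would be about 28.0, but machines are indivisible.
punch: floor space 2 ≤ 12, output 15.
punch + lathe: floor space 2 + 10 = 12 ≤ 12, output 15 + 10 = 25.
welder + punch: floor space 8 + 2 = 10 ≤ 12, output 11 + 15 = 26.
Best is welder and punch with total output 26.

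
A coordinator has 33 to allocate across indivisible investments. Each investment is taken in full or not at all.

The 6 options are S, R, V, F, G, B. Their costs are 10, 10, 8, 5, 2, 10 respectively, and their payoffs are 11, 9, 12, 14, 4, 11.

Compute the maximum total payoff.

S + R + V + F: cost 10 + 10 + 8 + 5 = 33 ≤ 33, payoff 11 + 9 + 12 + 14 = 46.
R + V + F + B: cost 10 + 8 + 5 + 10 = 33 ≤ 33, payoff 9 + 12 + 14 + 11 = 46.
S + V + F + B: cost 10 + 8 + 5 + 10 = 33 ≤ 33, payoff 11 + 12 + 14 + 11 = 48.
Best is S, V, F, and B with total payoff 48.

48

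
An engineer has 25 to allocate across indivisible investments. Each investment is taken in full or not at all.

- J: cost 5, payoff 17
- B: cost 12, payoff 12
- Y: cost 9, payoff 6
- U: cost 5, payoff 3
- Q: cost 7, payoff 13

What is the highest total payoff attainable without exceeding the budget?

42

Treat it as a binary knapsack problem.
Allowing fractional choices, the relaxed optimum would be about 42.7, but investments are indivisible.
J + B + Q: cost 5 + 12 + 7 = 24 ≤ 25, payoff 17 + 12 + 13 = 42.
J + U + Q: cost 5 + 5 + 7 = 17 ≤ 25, payoff 17 + 3 + 13 = 33.
J + Y + Q: cost 5 + 9 + 7 = 21 ≤ 25, payoff 17 + 6 + 13 = 36.
Best is J, B, and Q with total payoff 42.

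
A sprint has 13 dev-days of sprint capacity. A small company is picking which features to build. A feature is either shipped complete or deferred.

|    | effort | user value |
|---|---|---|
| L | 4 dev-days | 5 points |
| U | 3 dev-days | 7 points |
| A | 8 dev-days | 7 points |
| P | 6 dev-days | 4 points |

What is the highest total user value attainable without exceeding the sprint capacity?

16

L + U + P: effort 4 + 3 + 6 = 13 ≤ 13, user value 5 + 7 + 4 = 16.
U + A: effort 3 + 8 = 11 ≤ 13, user value 7 + 7 = 14.
Best is L, U, and P with total user value 16.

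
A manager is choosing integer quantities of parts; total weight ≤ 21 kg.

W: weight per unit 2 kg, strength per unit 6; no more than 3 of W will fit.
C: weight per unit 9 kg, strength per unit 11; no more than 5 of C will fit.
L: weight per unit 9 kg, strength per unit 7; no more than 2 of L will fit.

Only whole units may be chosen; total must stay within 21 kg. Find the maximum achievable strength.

29

This is a bounded integer knapsack.
Take 3×W and 1×C: weight 15 ≤ 21, strength 3·6 + 1·11 = 29.
W has the best ratio (6/2) and is taken to its limit of 3; remaining capacity is filled optimally with the others.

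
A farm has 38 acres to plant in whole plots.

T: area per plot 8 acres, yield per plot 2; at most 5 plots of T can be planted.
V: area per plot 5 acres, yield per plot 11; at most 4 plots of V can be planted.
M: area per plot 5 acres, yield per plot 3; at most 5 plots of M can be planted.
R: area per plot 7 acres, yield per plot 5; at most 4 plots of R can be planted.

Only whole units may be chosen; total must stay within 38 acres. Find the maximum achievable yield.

4×V, 2×M, and 1×R: area 37 ≤ 38, yield 4·11 + 2·3 + 1·5 = 55.
4×V and 2×R: area 34 ≤ 38, yield 4·11 + 2·5 = 54.
Best is 55.

55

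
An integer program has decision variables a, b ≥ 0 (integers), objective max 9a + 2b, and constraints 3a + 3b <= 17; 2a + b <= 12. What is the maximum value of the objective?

(a,b)=(5,0) is feasible, giving 45.
(a,b)=(4,1) is feasible, giving 38.
Maximum is 45 at (a,b)=(5,0).

45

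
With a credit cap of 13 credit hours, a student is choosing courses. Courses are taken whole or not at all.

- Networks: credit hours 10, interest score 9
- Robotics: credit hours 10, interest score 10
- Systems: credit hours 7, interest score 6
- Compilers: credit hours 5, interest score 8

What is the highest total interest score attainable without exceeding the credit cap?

14

Take Systems and Compilers: credit hours 7 + 5 = 12 ≤ 13, interest score 6 + 8 = 14.
No other feasible combination does better.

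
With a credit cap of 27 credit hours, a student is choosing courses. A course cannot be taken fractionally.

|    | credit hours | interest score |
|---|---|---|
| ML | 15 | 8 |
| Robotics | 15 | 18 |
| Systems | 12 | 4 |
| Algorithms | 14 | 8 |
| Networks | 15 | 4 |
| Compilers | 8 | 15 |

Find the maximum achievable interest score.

This is a 0-1 knapsack instance.
Allowing fractional choices, the relaxed optimum would be about 35.3, but courses are indivisible.
Robotics + Compilers: credit hours 15 + 8 = 23 ≤ 27, interest score 18 + 15 = 33.
Algorithms + Compilers: credit hours 14 + 8 = 22 ≤ 27, interest score 8 + 15 = 23.
ML + Compilers: credit hours 15 + 8 = 23 ≤ 27, interest score 8 + 15 = 23.
Best is Robotics and Compilers with total interest score 33.

33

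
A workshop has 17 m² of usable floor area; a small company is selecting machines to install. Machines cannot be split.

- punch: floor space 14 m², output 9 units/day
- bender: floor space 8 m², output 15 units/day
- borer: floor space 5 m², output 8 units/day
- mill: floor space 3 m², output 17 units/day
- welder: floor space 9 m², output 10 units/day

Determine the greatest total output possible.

40

Treat it as a binary knapsack problem.
bender + borer + mill: floor space 8 + 5 + 3 = 16 ≤ 17, output 15 + 8 + 17 = 40.
borer + mill + welder: floor space 5 + 3 + 9 = 17 ≤ 17, output 8 + 17 + 10 = 35.
Best is bender, borer, and mill with total output 40.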